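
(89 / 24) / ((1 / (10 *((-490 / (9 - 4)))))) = -21805 / 6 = -3634.17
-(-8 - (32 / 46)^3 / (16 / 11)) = 8.23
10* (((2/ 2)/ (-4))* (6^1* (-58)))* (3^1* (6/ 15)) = 1044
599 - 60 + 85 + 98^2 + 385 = 10613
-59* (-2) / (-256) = -59 / 128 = -0.46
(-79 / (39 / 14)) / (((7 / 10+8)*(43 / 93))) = -342860 / 48633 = -7.05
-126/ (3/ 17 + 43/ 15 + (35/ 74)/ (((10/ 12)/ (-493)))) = 1188810/ 2611303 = 0.46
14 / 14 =1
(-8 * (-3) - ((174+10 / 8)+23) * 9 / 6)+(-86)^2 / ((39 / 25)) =1393907 / 312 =4467.65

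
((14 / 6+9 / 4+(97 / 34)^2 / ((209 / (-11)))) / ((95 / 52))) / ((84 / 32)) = 0.87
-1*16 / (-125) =16 / 125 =0.13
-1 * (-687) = 687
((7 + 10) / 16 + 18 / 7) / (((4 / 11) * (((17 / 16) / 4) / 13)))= 489.08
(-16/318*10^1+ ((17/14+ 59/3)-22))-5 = -14741/2226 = -6.62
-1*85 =-85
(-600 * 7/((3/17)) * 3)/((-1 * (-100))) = -714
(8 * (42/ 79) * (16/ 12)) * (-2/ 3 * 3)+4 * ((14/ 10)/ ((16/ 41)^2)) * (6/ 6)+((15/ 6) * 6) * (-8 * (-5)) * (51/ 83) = 826926459/ 2098240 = 394.10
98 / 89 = 1.10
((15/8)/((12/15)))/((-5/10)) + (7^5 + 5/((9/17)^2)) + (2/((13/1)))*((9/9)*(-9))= 283362593/16848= 16818.77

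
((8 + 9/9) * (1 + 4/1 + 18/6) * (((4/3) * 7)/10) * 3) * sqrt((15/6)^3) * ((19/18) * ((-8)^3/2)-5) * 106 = -7351736 * sqrt(10) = -23248230.52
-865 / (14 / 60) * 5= -129750 / 7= -18535.71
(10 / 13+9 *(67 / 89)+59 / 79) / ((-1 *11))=-757854 / 1005433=-0.75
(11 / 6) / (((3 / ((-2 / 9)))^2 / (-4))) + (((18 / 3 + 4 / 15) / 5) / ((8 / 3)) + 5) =1187489 / 218700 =5.43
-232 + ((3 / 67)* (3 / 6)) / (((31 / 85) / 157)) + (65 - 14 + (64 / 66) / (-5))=-117586363 / 685410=-171.56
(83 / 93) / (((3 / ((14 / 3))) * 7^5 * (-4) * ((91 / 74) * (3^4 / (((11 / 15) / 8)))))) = -33781 / 1777564119240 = -0.00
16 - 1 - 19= -4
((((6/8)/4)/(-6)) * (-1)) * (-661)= -661/32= -20.66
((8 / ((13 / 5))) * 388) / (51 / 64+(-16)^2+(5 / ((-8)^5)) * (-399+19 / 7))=4.65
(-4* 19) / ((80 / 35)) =-133 / 4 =-33.25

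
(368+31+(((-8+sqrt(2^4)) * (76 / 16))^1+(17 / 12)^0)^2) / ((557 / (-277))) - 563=-513862 / 557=-922.55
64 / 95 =0.67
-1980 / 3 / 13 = -660 / 13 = -50.77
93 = 93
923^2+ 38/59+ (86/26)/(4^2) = 851929.85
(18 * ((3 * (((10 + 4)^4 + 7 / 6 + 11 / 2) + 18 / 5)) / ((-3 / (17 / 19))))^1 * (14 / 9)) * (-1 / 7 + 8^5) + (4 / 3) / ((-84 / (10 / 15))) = -113277848229038 / 3591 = -31544931280.71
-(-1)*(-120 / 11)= -120 / 11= -10.91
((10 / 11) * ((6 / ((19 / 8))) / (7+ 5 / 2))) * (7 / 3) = 2240 / 3971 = 0.56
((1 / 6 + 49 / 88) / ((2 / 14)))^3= 2389979753 / 18399744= 129.89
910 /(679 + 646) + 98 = 26152 /265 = 98.69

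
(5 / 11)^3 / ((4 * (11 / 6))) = 375 / 29282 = 0.01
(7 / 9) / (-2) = -7 / 18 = -0.39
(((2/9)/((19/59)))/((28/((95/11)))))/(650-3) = 295/896742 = 0.00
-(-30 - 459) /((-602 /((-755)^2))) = -463026.95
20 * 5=100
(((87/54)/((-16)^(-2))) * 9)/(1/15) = 55680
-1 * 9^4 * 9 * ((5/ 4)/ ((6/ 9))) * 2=-885735/ 4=-221433.75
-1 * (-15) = 15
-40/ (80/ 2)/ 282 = -1/ 282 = -0.00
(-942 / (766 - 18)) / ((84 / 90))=-1.35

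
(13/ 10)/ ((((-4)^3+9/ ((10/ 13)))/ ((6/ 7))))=-78/ 3661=-0.02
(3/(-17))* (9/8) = -0.20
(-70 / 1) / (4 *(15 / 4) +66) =-0.86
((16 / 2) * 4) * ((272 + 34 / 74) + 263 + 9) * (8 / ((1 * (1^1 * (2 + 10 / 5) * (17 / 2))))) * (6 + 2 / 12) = 25280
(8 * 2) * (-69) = -1104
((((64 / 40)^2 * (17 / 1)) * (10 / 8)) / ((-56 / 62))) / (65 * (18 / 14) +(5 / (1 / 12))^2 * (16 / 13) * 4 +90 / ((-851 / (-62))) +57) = -5830201 / 1729858215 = -0.00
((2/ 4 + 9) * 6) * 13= 741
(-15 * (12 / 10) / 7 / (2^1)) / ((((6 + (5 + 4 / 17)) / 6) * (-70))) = 459 / 46795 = 0.01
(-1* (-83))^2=6889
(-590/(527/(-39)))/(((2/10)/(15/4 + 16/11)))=13173225/11594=1136.21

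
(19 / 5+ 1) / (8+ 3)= 24 / 55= 0.44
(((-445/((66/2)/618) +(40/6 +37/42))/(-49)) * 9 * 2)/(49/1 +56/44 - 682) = -4.84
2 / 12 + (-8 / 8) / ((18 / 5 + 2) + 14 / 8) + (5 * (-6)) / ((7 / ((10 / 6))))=-697 / 98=-7.11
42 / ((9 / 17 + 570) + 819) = 119 / 3937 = 0.03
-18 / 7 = -2.57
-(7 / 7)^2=-1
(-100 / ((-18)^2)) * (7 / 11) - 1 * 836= -836.20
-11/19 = -0.58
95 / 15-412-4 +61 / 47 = -57580 / 141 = -408.37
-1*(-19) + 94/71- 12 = 591/71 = 8.32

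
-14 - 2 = -16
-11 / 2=-5.50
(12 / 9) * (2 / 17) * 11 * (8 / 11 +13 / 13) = 152 / 51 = 2.98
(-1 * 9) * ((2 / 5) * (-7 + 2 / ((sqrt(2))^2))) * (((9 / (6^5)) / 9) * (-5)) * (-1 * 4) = 1 / 18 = 0.06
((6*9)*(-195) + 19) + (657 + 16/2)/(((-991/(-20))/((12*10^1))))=-8820401/991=-8900.51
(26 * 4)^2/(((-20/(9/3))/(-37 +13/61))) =59683.04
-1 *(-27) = 27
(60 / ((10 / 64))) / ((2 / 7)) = 1344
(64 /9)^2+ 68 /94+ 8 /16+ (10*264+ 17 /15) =102519641 /38070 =2692.92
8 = 8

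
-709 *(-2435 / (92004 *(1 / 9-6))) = -5179245 / 1625404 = -3.19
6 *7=42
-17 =-17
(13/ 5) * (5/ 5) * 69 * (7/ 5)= 251.16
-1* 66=-66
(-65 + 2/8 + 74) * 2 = 37/2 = 18.50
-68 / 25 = -2.72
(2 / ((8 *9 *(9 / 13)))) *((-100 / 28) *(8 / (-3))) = 650 / 1701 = 0.38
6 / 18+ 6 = 19 / 3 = 6.33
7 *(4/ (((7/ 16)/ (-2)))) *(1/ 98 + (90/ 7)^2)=-1036864/ 49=-21160.49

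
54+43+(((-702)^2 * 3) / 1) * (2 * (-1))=-2956727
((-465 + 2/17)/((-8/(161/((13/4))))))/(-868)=-181769/54808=-3.32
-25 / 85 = -5 / 17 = -0.29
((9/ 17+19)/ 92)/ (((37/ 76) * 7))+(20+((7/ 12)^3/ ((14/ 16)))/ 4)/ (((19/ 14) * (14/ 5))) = 8878004633/ 1662431904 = 5.34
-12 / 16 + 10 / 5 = 5 / 4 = 1.25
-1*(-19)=19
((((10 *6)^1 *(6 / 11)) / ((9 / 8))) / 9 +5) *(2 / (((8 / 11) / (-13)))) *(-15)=52975 / 12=4414.58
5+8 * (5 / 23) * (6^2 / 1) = 1555 / 23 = 67.61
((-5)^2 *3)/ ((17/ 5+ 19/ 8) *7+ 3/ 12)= 3000/ 1627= 1.84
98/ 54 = 1.81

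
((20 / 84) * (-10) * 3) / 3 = -50 / 21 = -2.38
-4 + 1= -3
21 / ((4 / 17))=357 / 4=89.25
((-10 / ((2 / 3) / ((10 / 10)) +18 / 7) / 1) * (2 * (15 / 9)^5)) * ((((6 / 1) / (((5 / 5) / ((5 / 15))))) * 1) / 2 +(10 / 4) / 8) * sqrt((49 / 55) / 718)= -1071875 * sqrt(39490) / 58002912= -3.67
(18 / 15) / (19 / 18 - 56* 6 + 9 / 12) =-216 / 60155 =-0.00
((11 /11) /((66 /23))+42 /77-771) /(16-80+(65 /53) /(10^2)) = 26938310 /2238291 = 12.04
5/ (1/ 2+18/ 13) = 130/ 49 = 2.65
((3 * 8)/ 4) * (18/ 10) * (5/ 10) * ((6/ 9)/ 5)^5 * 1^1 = 32/ 140625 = 0.00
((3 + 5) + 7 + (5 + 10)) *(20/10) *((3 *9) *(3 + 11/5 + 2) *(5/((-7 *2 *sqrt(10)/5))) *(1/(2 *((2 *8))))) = -3645 *sqrt(10)/56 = -205.83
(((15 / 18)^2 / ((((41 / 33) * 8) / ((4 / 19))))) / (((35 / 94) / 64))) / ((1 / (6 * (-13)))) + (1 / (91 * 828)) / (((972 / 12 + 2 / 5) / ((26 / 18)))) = -465932594735 / 2362678956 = -197.21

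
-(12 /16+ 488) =-1955 /4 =-488.75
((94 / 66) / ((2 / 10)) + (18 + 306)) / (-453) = -10927 / 14949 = -0.73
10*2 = 20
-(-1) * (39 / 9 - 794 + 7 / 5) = -11824 / 15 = -788.27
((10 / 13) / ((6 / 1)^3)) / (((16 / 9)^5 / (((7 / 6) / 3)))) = 8505 / 109051904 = 0.00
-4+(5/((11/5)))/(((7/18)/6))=2392/77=31.06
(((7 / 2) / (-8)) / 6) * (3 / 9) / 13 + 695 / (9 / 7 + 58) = 3642331 / 310752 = 11.72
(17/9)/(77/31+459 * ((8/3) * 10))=527/3415653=0.00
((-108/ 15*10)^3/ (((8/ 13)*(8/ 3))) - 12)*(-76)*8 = 138295680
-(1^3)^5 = -1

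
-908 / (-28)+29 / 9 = 2246 / 63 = 35.65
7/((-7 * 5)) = -1/5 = -0.20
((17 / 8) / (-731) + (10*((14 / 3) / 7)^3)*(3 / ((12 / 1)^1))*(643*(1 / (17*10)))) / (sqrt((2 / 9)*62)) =441925*sqrt(31) / 3263184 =0.75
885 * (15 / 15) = 885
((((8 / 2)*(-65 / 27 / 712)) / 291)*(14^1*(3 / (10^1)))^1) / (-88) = 91 / 41024016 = 0.00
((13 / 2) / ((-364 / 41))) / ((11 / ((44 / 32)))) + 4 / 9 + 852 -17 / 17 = 851.35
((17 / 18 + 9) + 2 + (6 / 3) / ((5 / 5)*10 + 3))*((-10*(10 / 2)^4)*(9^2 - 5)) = -672362500 / 117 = -5746688.03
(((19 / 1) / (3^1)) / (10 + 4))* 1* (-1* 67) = -1273 / 42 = -30.31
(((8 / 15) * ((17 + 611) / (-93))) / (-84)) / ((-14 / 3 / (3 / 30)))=-314 / 341775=-0.00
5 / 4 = 1.25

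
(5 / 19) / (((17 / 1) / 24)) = 120 / 323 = 0.37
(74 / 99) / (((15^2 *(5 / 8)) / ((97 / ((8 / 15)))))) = 7178 / 7425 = 0.97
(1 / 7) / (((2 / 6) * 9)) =1 / 21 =0.05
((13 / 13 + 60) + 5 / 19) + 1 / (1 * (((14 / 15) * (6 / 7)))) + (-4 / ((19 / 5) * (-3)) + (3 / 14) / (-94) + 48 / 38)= 2405069 / 37506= 64.12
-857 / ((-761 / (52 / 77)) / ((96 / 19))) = 4278144 / 1113343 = 3.84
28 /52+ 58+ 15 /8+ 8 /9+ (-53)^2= 2686603 /936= 2870.30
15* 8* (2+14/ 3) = 800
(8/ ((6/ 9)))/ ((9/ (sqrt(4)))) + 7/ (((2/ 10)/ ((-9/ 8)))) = -36.71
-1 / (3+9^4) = -1 / 6564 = -0.00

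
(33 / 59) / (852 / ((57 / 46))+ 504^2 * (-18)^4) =627 / 29892120004312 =0.00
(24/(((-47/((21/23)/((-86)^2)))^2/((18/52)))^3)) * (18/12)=562711519881/1147613454500839400437728057297134575333842944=0.00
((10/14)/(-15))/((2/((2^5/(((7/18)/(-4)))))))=384/49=7.84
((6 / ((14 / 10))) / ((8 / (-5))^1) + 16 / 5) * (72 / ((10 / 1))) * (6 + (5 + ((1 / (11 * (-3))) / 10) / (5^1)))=3974631 / 96250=41.29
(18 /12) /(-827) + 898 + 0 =1485289 /1654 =898.00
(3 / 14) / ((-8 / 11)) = -33 / 112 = -0.29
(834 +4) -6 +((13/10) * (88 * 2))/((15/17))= 81848/75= 1091.31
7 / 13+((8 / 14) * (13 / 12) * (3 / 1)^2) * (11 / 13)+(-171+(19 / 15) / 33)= -7464356 / 45045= -165.71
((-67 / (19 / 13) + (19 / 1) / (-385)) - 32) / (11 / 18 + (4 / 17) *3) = -174351456 / 2947945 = -59.14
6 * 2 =12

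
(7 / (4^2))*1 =7 / 16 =0.44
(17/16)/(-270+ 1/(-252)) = -0.00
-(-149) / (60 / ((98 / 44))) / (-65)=-7301 / 85800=-0.09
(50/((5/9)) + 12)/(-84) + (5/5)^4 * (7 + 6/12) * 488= 51223/14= 3658.79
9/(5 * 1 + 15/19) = 171/110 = 1.55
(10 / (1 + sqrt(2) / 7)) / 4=245 / 94 - 35 * sqrt(2) / 94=2.08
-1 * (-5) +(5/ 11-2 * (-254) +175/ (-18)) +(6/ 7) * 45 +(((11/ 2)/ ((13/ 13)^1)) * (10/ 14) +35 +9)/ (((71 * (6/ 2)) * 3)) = 8895554/ 16401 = 542.38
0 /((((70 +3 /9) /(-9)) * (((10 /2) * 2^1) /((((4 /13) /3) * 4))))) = 0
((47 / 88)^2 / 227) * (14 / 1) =15463 / 878944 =0.02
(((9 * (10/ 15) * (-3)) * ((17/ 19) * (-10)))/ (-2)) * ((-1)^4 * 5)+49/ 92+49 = -617217/ 1748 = -353.10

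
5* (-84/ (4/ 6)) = -630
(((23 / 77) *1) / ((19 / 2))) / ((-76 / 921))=-21183 / 55594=-0.38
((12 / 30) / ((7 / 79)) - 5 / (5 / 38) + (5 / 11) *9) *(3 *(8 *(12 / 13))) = -3259296 / 5005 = -651.21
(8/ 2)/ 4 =1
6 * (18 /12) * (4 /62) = 18 /31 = 0.58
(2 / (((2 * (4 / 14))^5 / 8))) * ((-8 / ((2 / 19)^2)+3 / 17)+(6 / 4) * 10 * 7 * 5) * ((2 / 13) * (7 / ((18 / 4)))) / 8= -196826777 / 127296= -1546.21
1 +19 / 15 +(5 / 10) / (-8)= 529 / 240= 2.20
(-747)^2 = 558009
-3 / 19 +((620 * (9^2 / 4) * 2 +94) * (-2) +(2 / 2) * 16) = -957451 / 19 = -50392.16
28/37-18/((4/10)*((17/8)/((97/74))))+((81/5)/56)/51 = -4754521/176120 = -27.00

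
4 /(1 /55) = 220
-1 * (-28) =28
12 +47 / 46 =13.02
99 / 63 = 11 / 7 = 1.57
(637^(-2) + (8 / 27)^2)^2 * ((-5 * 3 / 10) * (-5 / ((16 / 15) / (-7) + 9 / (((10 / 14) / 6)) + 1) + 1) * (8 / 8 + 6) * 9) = -2529817100429646775 / 3716244203230210743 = -0.68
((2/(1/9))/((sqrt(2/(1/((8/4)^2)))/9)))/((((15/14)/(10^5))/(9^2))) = 433003908.53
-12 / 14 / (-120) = 1 / 140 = 0.01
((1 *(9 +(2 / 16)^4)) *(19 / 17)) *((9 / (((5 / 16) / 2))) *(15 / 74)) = 18911745 / 161024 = 117.45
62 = 62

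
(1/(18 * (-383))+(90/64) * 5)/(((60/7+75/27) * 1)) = 5428913/8763040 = 0.62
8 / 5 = 1.60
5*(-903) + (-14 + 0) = -4529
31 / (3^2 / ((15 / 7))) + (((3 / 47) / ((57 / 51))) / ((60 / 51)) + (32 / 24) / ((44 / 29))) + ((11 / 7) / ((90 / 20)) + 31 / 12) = 34781864 / 3094245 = 11.24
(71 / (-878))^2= 5041 / 770884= 0.01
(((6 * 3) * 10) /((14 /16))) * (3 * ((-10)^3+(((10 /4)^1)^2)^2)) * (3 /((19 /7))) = -12453750 /19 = -655460.53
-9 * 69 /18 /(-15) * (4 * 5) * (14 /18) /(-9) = -322 /81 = -3.98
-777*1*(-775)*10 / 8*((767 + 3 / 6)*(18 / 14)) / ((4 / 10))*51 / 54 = 56120559375 / 32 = 1753767480.47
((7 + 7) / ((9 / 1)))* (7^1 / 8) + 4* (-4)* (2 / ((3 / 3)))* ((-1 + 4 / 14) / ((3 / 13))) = 100.41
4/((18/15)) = 10/3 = 3.33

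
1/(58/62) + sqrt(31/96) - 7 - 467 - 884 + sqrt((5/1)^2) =-39206/29 + sqrt(186)/24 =-1351.36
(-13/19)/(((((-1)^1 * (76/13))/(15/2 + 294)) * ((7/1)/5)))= 509535/20216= 25.20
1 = 1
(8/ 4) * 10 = 20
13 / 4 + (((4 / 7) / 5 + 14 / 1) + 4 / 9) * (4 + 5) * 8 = 147207 / 140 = 1051.48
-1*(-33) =33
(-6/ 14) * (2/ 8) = -3/ 28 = -0.11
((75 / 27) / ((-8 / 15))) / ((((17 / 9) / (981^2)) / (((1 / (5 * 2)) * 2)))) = -72177075 / 136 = -530713.79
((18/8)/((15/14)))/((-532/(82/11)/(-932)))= 28659/1045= 27.42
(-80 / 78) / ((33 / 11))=-40 / 117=-0.34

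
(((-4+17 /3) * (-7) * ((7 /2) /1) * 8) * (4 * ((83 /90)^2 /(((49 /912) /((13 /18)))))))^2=2964873938830336 /13286025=223157335.53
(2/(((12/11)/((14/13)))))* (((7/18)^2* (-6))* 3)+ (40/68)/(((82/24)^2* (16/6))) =-107441941/20061054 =-5.36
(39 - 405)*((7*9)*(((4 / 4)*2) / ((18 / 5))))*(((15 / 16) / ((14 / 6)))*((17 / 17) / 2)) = -41175 / 16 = -2573.44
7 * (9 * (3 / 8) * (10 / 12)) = 315 / 16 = 19.69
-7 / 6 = -1.17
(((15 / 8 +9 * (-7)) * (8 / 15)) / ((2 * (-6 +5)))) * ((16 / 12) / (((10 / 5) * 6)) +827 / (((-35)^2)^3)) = 1.81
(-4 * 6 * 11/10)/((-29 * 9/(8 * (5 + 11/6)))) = 7216/1305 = 5.53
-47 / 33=-1.42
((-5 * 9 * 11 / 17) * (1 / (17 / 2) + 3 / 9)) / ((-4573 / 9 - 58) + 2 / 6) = 34155 / 1471588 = 0.02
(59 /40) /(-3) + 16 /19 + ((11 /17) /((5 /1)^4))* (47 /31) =52869877 /150195000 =0.35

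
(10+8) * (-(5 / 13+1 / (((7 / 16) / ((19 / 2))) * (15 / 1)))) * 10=-329.80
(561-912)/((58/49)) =-17199/58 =-296.53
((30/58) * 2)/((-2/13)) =-195/29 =-6.72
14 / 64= 0.22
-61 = -61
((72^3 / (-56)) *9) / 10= -209952 / 35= -5998.63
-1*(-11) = 11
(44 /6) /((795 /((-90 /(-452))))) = 11 /5989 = 0.00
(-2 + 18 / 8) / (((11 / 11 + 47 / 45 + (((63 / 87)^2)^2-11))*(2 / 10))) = -159138225 / 1105130392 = -0.14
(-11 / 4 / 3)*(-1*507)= 1859 / 4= 464.75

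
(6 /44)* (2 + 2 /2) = 0.41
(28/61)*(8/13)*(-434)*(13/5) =-97216/305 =-318.74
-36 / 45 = -4 / 5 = -0.80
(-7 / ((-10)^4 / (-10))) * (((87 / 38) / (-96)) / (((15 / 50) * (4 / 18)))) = -609 / 243200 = -0.00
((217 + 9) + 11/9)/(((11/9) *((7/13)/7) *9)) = 26585/99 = 268.54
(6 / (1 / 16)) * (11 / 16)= 66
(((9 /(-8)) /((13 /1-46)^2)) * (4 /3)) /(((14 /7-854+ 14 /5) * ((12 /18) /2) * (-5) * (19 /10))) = -5 /9761554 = -0.00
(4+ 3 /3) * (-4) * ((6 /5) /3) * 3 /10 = -12 /5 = -2.40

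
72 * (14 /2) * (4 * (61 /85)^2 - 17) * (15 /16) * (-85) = 20400849 /34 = 600024.97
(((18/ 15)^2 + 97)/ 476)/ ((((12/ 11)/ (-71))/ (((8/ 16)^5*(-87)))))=55739189/ 1523200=36.59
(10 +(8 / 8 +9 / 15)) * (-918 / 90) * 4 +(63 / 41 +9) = -474312 / 1025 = -462.74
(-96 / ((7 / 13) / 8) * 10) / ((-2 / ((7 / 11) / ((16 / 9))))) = 28080 / 11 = 2552.73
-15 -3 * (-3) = -6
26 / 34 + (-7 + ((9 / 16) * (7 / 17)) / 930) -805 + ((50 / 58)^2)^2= -48347444511259 / 59637933920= -810.68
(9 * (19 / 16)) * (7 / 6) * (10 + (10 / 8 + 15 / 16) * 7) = 161595 / 512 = 315.62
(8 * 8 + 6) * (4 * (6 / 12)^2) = 70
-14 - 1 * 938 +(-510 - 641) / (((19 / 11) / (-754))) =9528306 / 19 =501489.79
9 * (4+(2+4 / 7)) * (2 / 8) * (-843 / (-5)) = 174501 / 70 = 2492.87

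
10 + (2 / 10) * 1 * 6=56 / 5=11.20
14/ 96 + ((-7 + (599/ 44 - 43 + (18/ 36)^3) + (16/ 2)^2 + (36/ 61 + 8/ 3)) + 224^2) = 539023869/ 10736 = 50207.14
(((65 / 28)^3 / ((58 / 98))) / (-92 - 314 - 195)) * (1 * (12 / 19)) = -823875 / 37088912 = -0.02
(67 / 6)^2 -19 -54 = 1861 / 36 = 51.69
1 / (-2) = -1 / 2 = -0.50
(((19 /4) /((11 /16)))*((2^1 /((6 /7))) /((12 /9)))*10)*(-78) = -103740 /11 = -9430.91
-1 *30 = -30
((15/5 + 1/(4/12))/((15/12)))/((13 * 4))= 0.09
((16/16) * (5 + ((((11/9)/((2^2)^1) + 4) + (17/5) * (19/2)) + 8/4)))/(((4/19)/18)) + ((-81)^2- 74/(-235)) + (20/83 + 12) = 1607497687/156040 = 10301.83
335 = 335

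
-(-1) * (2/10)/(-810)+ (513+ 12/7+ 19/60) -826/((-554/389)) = 17198272657/15705900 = 1095.02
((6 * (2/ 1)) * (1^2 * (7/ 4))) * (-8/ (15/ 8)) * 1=-89.60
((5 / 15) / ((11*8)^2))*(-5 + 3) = -1 / 11616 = -0.00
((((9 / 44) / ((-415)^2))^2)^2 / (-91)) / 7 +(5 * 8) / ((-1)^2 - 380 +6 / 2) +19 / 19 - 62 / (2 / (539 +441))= -2999216140670994511940327254600308367 / 98726279267761536877385900000000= -30379.11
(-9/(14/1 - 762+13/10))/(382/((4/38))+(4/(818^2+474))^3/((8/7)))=29627166252540315/8920325965884561700559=0.00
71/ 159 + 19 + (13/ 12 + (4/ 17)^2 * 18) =3956641/ 183804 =21.53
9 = 9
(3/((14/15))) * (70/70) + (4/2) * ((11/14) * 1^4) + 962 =966.79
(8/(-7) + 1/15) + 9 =832/105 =7.92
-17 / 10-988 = -9897 / 10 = -989.70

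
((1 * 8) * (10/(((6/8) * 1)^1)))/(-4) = -80/3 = -26.67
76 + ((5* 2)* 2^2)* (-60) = -2324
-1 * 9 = -9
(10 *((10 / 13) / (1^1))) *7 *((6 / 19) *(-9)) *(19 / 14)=-2700 / 13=-207.69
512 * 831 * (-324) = -137852928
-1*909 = -909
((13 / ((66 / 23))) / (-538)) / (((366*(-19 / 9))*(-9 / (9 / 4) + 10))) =0.00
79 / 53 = 1.49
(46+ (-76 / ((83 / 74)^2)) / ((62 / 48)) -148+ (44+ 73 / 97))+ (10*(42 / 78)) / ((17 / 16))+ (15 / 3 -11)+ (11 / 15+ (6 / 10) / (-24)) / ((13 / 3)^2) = -104.91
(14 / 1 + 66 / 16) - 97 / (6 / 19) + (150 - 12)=-3625 / 24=-151.04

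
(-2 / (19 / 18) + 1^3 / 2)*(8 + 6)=-371 / 19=-19.53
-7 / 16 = -0.44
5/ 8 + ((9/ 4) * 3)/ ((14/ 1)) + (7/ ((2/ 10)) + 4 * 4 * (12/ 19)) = 24585/ 532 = 46.21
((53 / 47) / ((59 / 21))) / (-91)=-159 / 36049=-0.00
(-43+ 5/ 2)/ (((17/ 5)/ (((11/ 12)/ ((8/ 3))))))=-4.09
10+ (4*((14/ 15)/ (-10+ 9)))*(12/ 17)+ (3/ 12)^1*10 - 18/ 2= 147/ 170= 0.86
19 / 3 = 6.33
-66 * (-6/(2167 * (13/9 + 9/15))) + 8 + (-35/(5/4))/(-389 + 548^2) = 1570379661/194130695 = 8.09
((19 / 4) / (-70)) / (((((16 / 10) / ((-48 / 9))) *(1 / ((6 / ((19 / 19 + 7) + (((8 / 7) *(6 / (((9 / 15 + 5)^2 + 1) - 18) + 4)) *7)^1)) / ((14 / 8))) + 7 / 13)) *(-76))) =-4667 / 20667808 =-0.00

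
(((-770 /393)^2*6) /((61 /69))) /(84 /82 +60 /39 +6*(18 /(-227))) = 235702567100 /18881510377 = 12.48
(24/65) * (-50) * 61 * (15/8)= -2111.54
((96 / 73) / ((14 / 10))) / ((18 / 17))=1360 / 1533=0.89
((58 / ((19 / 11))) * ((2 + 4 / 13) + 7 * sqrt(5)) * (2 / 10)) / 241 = 3828 / 59527 + 4466 * sqrt(5) / 22895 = 0.50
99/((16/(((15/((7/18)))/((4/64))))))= 26730/7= 3818.57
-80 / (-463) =80 / 463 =0.17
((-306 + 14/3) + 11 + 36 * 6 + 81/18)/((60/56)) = -2933/45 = -65.18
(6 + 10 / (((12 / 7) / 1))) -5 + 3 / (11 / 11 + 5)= 22 / 3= 7.33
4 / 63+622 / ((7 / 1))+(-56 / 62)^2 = 5432914 / 60543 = 89.74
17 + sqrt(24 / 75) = 2 * sqrt(2) / 5 + 17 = 17.57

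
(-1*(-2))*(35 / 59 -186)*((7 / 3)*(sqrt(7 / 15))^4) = -7504154 / 39825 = -188.43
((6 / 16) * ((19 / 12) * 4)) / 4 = 19 / 32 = 0.59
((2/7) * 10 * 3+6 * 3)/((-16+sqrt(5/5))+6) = -62/21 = -2.95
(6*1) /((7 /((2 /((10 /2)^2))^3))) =48 /109375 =0.00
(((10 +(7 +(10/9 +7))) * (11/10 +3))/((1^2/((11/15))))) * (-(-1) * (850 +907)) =89541991/675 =132654.80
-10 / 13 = -0.77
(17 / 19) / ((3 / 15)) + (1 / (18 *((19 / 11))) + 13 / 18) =298 / 57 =5.23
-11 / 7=-1.57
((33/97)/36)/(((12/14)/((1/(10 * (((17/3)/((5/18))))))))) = 77/1424736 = 0.00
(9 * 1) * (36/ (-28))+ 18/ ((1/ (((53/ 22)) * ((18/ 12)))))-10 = 6695/ 154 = 43.47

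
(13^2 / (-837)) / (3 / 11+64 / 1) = -1859 / 591759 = -0.00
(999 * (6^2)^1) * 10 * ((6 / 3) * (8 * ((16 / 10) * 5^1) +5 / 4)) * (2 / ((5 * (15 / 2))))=12515472 / 5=2503094.40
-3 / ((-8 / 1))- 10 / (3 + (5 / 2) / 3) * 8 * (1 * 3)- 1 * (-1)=-11267 / 184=-61.23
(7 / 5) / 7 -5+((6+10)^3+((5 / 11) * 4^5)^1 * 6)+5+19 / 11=378986 / 55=6890.65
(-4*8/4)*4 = -32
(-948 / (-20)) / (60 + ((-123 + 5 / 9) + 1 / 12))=-8532 / 11225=-0.76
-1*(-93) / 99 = 31 / 33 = 0.94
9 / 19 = 0.47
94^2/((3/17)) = 150212/3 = 50070.67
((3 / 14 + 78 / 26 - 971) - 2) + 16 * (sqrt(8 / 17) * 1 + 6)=-12233 / 14 + 32 * sqrt(34) / 17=-862.81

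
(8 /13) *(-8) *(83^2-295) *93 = -3019037.54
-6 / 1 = -6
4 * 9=36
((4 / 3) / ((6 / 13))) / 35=0.08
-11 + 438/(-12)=-95/2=-47.50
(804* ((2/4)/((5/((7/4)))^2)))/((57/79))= 259357/3800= 68.25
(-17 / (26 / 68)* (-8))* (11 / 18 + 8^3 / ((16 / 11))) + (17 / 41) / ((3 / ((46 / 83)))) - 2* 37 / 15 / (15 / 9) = 1248384309076 / 9953775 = 125418.18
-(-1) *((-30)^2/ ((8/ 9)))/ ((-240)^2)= 9/ 512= 0.02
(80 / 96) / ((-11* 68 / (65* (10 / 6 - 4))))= 2275 / 13464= 0.17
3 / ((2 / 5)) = 15 / 2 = 7.50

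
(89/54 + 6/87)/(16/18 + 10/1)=2689/17052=0.16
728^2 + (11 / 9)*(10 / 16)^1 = 38158903 / 72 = 529984.76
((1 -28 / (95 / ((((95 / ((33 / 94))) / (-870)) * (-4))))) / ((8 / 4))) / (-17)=-9091 / 488070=-0.02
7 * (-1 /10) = -7 /10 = -0.70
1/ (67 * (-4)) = -1/ 268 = -0.00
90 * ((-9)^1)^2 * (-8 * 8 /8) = -58320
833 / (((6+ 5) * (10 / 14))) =5831 / 55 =106.02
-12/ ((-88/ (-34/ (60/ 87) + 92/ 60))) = -1433/ 220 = -6.51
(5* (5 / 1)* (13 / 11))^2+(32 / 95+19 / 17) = 170868604 / 195415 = 874.39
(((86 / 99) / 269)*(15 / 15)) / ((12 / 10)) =215 / 79893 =0.00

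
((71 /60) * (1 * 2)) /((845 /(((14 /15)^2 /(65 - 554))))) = -6958 /1394566875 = -0.00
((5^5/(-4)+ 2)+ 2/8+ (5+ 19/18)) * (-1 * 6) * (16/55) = 222608/165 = 1349.14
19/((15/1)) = 19/15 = 1.27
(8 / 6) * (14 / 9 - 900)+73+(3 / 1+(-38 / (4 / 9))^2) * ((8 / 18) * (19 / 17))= 1151080 / 459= 2507.80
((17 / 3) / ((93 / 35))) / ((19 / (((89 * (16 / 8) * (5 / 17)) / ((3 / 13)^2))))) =5264350 / 47709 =110.34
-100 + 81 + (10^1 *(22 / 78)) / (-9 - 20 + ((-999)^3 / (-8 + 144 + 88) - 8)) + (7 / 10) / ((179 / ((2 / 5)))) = -3305792428592474 / 174003394863675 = -19.00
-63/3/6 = -7/2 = -3.50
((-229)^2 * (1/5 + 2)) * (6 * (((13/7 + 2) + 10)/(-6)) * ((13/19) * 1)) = -727409111/665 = -1093848.29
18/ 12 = 3/ 2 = 1.50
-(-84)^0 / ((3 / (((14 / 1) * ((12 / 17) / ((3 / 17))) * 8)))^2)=-200704 / 9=-22300.44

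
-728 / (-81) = 8.99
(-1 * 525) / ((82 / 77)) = -40425 / 82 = -492.99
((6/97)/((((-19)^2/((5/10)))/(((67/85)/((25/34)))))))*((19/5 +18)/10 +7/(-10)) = 14874/109428125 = 0.00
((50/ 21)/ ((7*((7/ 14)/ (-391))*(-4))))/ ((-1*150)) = -391/ 882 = -0.44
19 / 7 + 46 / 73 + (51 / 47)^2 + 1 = 6233091 / 1128799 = 5.52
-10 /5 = -2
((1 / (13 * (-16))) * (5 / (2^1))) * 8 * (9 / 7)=-45 / 364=-0.12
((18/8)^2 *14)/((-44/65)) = -36855/352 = -104.70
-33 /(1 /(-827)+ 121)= -27291 /100066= -0.27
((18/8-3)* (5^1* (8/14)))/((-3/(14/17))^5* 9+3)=384160/1034537929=0.00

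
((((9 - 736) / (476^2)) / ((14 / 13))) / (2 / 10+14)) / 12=-47255 / 2702598528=-0.00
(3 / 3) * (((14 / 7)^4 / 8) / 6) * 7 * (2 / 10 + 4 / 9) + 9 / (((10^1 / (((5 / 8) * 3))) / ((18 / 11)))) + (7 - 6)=62549 / 11880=5.27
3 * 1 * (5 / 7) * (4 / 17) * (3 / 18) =10 / 119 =0.08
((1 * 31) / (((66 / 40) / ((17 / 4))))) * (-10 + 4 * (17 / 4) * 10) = 421600 / 33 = 12775.76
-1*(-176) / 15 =176 / 15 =11.73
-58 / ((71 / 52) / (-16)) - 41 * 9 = 22057 / 71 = 310.66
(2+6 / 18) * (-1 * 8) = -56 / 3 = -18.67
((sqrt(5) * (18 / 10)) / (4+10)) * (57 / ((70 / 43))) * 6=66177 * sqrt(5) / 2450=60.40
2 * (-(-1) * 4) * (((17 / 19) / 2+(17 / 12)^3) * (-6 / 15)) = -21607 / 2052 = -10.53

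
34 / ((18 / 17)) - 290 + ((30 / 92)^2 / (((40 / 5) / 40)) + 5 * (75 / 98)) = -236583689 / 933156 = -253.53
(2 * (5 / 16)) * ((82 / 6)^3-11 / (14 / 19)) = 4796255 / 3024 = 1586.06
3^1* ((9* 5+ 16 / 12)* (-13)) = -1807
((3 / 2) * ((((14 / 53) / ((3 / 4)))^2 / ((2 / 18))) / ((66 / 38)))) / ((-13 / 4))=-119168 / 401687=-0.30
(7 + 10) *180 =3060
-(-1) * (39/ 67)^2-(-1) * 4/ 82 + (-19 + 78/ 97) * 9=-2916698482/ 17852753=-163.38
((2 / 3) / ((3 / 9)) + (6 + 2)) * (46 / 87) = 460 / 87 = 5.29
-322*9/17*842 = -2440116/17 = -143536.24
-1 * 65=-65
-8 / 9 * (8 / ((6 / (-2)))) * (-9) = -64 / 3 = -21.33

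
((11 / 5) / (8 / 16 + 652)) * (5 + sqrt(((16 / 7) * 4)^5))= 22 / 1305 + 720896 * sqrt(7) / 2238075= 0.87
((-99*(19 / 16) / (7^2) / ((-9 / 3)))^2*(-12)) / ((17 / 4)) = -1179387 / 653072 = -1.81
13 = 13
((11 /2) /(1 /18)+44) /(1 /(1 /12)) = 143 /12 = 11.92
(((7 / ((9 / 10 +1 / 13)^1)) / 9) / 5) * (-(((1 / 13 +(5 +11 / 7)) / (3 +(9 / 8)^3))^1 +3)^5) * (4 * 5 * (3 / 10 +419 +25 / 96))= -44378363748430573025903720568289 / 17942545482253198307514468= -2473359.41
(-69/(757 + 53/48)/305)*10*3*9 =-178848/2219729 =-0.08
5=5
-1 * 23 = -23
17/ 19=0.89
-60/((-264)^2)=-5/5808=-0.00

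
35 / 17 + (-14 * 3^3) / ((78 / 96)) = -102361 / 221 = -463.17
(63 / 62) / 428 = 63 / 26536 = 0.00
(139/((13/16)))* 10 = 22240/13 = 1710.77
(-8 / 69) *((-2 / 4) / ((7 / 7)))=4 / 69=0.06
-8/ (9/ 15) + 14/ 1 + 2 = 8/ 3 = 2.67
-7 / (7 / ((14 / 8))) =-7 / 4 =-1.75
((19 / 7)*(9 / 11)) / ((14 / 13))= 2223 / 1078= 2.06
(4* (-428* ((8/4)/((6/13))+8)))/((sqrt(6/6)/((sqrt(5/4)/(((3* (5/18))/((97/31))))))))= -6144368* sqrt(5)/155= -88640.16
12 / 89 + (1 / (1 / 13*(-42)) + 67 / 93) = 63239 / 115878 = 0.55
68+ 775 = 843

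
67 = 67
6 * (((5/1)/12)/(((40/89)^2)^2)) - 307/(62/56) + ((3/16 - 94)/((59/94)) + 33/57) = -12985104735009/35585024000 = -364.90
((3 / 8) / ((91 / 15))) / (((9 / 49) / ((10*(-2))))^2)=85750 / 117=732.91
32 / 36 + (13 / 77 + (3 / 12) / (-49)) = 20425 / 19404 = 1.05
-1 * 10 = -10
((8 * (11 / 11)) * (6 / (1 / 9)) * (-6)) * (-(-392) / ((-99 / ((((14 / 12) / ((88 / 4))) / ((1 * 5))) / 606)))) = 10976 / 61105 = 0.18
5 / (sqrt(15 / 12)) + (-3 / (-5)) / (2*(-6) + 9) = -1 / 5 + 2*sqrt(5) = 4.27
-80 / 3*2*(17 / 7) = -2720 / 21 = -129.52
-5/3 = -1.67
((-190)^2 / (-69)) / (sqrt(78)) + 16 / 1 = 16 - 18050 * sqrt(78) / 2691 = -43.24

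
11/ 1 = 11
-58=-58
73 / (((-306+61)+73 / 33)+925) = 2409 / 22513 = 0.11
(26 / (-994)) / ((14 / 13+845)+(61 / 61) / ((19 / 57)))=-169 / 5485886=-0.00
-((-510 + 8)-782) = 1284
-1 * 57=-57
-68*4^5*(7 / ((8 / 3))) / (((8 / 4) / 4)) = -365568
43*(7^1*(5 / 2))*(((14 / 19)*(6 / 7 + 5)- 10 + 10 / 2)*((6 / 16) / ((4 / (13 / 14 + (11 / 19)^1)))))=-3362385 / 46208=-72.77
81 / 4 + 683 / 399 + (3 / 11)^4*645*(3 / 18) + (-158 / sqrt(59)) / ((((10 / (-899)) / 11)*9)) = 527078861 / 23367036 + 781231*sqrt(59) / 2655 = 2282.73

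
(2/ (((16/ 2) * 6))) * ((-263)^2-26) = 69143/ 24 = 2880.96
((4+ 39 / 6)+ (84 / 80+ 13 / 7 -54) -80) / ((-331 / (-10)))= -16883 / 4634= -3.64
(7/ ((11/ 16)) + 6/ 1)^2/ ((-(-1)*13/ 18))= 570312/ 1573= 362.56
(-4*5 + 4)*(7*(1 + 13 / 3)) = -1792 / 3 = -597.33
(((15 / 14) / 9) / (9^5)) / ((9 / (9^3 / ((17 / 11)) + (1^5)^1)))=2870 / 27103491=0.00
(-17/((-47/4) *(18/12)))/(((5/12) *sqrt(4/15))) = 4.48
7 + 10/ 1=17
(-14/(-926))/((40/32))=28/2315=0.01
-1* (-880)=880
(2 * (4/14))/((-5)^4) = 4/4375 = 0.00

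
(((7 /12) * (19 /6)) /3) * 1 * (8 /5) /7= 0.14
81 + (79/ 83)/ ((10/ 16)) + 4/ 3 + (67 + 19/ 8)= 1526183/ 9960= 153.23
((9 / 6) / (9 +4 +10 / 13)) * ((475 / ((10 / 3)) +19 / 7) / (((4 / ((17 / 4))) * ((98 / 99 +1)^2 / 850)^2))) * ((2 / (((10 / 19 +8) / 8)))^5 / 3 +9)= 208262268653585624285039375 / 16046895149165513808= 12978352.93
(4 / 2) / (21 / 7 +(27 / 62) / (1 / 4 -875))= 216938 / 325353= 0.67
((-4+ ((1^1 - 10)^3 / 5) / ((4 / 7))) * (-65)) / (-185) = -67379 / 740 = -91.05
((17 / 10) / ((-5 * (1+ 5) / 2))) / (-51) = 1 / 450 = 0.00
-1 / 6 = -0.17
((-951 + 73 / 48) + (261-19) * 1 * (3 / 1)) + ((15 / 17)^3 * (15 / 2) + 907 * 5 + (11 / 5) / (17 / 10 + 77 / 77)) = 9163505177 / 2122416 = 4317.49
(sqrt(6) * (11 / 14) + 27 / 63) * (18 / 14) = 27 / 49 + 99 * sqrt(6) / 98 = 3.03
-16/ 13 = -1.23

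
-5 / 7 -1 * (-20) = 19.29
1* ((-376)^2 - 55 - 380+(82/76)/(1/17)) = 5356455/38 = 140959.34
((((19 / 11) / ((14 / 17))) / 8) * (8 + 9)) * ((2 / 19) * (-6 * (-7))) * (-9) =-7803 / 44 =-177.34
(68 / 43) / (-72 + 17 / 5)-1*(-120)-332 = -3127128 / 14749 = -212.02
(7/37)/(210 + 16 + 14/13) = 91/109224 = 0.00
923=923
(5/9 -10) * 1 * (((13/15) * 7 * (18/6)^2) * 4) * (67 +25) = -569296/3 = -189765.33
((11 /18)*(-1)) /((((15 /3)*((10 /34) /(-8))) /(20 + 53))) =54604 /225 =242.68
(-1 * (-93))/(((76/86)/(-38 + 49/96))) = -4797467/1216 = -3945.29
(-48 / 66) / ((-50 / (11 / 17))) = 4 / 425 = 0.01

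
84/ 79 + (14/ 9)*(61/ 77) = 17954/ 7821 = 2.30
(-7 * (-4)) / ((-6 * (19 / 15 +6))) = -70 / 109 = -0.64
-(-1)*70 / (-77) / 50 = -1 / 55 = -0.02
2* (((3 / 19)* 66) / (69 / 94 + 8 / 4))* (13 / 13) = 37224 / 4883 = 7.62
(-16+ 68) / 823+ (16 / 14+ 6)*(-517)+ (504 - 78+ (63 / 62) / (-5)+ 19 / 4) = -3262.25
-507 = -507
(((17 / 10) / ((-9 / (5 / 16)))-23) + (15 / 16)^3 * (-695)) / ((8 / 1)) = -21960673 / 294912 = -74.47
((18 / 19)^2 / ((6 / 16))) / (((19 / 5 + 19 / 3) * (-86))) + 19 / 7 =5598133 / 2064559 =2.71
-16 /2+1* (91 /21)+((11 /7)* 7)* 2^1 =55 /3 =18.33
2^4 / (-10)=-8 / 5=-1.60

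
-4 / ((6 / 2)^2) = -0.44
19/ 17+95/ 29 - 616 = -611.61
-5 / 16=-0.31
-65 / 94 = -0.69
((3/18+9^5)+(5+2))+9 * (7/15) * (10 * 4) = 355345/6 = 59224.17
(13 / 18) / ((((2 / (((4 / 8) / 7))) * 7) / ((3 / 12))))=0.00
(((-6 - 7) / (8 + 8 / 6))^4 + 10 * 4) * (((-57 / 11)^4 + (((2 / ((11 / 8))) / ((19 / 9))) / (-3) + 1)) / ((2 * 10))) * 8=540087249071911 / 42746097856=12634.77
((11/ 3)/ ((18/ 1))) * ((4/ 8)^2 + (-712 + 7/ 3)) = -93643/ 648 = -144.51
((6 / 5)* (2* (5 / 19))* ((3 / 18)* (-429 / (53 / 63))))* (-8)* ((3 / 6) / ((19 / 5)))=1081080 / 19133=56.50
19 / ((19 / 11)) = 11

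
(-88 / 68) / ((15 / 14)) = -308 / 255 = -1.21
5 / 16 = 0.31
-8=-8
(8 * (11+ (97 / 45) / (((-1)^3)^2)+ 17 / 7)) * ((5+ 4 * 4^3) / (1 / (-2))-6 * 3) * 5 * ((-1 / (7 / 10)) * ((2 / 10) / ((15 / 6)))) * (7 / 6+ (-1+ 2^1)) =4084288 / 49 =83352.82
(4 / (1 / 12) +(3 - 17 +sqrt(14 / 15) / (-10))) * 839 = 28526 - 839 * sqrt(210) / 150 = 28444.94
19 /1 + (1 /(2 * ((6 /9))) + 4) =95 /4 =23.75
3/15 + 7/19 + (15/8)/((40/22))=4863/3040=1.60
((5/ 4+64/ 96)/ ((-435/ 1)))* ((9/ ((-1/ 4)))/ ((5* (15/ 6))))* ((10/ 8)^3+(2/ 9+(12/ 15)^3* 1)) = 4450247/ 130500000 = 0.03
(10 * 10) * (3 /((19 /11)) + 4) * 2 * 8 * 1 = 174400 /19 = 9178.95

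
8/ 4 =2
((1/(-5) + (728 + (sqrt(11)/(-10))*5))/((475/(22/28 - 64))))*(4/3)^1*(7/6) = -71567/475 + 59*sqrt(11)/570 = -150.32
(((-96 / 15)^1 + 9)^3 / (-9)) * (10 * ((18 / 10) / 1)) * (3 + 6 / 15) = -74698 / 625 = -119.52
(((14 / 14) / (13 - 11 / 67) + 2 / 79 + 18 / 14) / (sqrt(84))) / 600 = 660551 * sqrt(21) / 11984616000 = 0.00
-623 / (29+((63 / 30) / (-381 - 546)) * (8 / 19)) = -18288165 / 851267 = -21.48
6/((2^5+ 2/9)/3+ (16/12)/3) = 0.54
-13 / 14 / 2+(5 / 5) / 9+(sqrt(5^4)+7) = 7975 / 252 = 31.65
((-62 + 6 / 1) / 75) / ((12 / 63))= -98 / 25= -3.92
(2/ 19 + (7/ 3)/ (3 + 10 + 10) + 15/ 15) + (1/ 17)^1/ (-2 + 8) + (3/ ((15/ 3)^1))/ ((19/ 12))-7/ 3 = -164449/ 222870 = -0.74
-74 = -74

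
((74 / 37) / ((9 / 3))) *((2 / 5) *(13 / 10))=26 / 75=0.35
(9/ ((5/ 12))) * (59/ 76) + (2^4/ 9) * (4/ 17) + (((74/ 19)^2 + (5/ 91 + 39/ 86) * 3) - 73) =-84546621479/ 2161267290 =-39.12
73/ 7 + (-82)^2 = 47141/ 7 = 6734.43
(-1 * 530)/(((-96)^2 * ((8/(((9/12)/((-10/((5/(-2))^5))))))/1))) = -0.05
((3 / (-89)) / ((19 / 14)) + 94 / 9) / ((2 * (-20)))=-19822 / 76095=-0.26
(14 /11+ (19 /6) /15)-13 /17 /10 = 11843 /8415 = 1.41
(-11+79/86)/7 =-867/602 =-1.44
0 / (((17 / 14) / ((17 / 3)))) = 0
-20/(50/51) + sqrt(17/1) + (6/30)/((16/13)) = -1619/80 + sqrt(17) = -16.11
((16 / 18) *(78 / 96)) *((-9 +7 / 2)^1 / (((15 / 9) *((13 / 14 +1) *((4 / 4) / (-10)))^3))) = 332.26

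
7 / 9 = 0.78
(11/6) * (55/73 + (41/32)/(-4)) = 14839/18688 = 0.79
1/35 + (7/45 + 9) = 2893/315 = 9.18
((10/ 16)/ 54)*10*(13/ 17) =325/ 3672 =0.09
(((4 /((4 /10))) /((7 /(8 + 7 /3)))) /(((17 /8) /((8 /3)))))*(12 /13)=79360 /4641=17.10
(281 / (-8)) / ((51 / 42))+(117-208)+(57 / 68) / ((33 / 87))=-22013 / 187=-117.72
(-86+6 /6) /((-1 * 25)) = 17 /5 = 3.40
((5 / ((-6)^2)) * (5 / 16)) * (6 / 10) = 5 / 192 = 0.03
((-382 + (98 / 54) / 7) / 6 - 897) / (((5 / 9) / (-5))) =155621 / 18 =8645.61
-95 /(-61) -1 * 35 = -2040 /61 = -33.44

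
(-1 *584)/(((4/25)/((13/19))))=-47450/19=-2497.37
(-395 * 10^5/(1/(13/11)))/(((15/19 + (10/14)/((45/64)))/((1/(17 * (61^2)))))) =-614659500000/1503682147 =-408.77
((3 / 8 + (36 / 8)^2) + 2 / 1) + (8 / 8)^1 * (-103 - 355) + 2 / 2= -3475 / 8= -434.38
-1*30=-30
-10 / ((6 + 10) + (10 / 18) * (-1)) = -90 / 139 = -0.65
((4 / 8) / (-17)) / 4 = -1 / 136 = -0.01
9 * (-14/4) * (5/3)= -105/2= -52.50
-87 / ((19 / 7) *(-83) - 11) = 0.37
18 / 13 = 1.38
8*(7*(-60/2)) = -1680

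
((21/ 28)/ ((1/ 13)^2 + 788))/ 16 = 169/ 2841024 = 0.00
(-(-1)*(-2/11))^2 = 4/121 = 0.03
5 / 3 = 1.67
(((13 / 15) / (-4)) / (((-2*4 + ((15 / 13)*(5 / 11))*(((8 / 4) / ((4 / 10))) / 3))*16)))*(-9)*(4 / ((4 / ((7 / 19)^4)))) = -13390377 / 42495071680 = -0.00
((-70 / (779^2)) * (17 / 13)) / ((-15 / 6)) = 476 / 7888933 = 0.00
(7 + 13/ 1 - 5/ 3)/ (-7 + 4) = -55/ 9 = -6.11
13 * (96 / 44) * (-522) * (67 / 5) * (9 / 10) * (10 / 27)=-3637296 / 55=-66132.65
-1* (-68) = 68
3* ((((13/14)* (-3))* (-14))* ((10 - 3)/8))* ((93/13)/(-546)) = -279/208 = -1.34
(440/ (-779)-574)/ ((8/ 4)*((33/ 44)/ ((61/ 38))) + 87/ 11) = -150165103/ 2311293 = -64.97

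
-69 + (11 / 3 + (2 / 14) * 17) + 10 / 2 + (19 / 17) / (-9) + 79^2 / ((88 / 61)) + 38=405843083 / 94248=4306.12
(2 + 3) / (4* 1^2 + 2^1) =5 / 6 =0.83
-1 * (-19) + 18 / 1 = 37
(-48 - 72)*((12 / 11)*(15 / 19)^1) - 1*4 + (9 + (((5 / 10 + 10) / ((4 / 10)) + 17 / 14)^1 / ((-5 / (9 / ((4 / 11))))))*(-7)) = 14266979 / 16720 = 853.29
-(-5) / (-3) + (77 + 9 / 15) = 1139 / 15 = 75.93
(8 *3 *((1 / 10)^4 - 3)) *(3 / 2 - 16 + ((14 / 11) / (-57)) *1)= 546311789 / 522500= 1045.57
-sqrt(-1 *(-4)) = -2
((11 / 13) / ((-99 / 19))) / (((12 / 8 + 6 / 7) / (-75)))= 6650 / 1287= 5.17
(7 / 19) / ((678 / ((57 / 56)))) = 1 / 1808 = 0.00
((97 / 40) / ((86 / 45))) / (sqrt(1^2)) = 873 / 688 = 1.27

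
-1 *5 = -5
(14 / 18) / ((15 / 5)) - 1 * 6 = -155 / 27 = -5.74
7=7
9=9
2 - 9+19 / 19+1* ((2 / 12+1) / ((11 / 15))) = -97 / 22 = -4.41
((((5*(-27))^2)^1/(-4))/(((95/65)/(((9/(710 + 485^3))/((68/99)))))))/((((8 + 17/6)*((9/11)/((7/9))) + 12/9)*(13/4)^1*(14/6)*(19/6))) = -964565415/823503059422999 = -0.00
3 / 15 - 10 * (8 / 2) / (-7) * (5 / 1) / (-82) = -213 / 1435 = -0.15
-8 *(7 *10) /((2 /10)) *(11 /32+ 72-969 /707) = -40142425 /202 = -198724.88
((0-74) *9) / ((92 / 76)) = -12654 / 23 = -550.17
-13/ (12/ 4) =-13/ 3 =-4.33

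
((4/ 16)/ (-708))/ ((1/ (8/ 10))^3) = -4/ 22125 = -0.00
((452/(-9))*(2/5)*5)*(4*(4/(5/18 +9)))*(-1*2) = 57856/167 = 346.44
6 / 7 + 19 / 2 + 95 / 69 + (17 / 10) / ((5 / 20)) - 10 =8.53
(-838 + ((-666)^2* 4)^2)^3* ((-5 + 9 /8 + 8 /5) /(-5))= 354815107358391509941677786672963266119 /25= 14192604294335660397667110000000000000.00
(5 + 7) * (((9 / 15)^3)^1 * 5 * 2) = 648 / 25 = 25.92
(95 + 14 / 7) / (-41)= -97 / 41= -2.37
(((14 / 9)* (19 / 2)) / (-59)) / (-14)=19 / 1062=0.02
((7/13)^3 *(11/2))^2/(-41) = -14235529/791596676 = -0.02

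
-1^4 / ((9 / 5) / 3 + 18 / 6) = -5 / 18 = -0.28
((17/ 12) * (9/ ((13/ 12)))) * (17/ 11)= 2601/ 143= 18.19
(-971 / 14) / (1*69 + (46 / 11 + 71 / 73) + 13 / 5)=-3898565 / 4314366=-0.90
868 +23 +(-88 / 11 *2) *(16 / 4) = 827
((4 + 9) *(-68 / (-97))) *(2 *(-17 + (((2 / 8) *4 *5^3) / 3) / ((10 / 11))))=152932 / 291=525.54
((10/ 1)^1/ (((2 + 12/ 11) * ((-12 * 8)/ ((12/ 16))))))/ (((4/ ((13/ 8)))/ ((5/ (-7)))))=3575/ 487424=0.01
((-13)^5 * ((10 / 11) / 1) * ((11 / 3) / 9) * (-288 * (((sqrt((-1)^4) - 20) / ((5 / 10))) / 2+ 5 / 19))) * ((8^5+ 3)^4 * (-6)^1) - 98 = 97567574666870049978757212858 / 19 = 5135135508782634209408274000.00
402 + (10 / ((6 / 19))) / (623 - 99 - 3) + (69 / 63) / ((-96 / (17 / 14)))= 5911981057 / 14704704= 402.05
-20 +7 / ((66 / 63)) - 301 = -6915 / 22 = -314.32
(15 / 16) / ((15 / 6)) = 3 / 8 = 0.38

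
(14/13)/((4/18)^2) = 567/26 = 21.81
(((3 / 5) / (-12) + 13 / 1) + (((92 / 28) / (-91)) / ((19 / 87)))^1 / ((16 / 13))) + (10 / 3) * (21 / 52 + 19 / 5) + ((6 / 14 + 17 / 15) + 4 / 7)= 5608399 / 193648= 28.96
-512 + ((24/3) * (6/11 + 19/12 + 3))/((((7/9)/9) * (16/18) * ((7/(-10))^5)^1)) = -4775374168/1294139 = -3690.00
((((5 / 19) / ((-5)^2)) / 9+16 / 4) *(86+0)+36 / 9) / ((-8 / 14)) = -1041691 / 1710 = -609.18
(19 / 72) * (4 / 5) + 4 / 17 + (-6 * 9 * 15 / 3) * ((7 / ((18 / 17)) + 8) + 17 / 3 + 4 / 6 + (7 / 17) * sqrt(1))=-8821567 / 1530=-5765.73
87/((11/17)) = 1479/11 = 134.45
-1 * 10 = -10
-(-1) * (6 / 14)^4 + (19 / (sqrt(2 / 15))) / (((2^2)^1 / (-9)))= 81 / 2401-171 * sqrt(30) / 8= -117.04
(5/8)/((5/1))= 1/8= 0.12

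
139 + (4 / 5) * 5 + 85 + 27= 255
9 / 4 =2.25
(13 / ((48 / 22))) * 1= 143 / 24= 5.96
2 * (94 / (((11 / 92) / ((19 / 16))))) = 20539 / 11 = 1867.18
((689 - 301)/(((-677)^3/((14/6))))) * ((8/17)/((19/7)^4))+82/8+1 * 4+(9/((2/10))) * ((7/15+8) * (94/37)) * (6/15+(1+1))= 3566978824729004051111/1526097587112077820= 2337.32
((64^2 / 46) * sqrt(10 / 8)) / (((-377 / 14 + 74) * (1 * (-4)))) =-3584 * sqrt(5) / 15157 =-0.53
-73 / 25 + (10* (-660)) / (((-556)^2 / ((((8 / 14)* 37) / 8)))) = -40255249 / 13524700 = -2.98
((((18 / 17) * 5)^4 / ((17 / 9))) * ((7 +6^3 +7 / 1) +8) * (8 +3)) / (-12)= -90731.13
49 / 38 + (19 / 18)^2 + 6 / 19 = 16741 / 6156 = 2.72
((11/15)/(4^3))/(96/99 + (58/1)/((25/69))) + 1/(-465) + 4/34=250593827/2168373120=0.12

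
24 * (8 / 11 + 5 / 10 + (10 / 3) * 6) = 5604 / 11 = 509.45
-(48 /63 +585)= -12301 /21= -585.76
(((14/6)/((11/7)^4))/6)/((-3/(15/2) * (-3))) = 84035/1581228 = 0.05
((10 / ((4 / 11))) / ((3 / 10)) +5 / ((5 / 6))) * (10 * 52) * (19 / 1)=2894840 / 3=964946.67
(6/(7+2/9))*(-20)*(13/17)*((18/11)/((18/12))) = -2592/187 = -13.86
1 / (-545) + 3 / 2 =1633 / 1090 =1.50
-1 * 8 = -8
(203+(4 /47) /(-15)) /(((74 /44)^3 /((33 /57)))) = 16762305208 /678496935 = 24.71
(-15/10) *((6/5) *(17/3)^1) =-51/5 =-10.20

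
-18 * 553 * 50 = -497700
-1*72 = -72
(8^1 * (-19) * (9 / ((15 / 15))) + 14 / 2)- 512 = -1873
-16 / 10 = -8 / 5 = -1.60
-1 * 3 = -3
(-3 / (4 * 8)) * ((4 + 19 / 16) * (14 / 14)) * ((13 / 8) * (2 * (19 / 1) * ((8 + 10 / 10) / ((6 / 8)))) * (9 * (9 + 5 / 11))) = -21587553 / 704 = -30664.14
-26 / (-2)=13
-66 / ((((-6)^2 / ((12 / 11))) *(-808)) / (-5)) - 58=-23437 / 404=-58.01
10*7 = 70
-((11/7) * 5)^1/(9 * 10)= -11/126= -0.09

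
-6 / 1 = -6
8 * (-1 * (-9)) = 72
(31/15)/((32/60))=31/8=3.88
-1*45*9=-405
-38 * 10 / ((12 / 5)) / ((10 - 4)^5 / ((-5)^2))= -11875 / 23328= -0.51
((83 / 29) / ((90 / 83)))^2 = 6.97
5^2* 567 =14175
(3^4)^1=81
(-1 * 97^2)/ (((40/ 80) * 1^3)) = -18818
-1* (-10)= 10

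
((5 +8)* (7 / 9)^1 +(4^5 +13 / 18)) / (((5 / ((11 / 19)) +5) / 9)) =682.99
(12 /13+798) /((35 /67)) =695862 /455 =1529.37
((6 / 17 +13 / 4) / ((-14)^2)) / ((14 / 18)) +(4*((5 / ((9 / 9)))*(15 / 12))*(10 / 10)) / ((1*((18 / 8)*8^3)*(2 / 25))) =80855 / 274176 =0.29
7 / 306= 0.02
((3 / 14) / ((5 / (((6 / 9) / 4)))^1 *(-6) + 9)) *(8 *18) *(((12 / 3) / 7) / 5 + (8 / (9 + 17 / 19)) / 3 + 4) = -173072 / 218785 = -0.79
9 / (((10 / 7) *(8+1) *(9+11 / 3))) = 21 / 380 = 0.06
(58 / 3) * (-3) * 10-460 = -1040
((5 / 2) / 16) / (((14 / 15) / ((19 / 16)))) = 0.20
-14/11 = -1.27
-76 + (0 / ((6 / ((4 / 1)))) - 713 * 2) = -1502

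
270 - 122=148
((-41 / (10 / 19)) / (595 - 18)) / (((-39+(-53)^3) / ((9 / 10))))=7011 / 8592453200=0.00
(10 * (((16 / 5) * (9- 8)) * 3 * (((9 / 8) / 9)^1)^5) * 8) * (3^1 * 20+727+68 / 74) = 87459 / 4736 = 18.47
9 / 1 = 9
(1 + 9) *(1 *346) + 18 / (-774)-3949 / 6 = 722867 / 258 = 2801.81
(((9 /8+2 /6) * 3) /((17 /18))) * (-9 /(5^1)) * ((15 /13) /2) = -8505 /1768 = -4.81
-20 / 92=-5 / 23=-0.22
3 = 3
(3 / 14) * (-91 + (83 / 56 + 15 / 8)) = -3681 / 196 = -18.78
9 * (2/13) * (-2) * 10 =-360/13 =-27.69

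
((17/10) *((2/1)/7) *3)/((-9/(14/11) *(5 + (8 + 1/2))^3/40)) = -2176/649539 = -0.00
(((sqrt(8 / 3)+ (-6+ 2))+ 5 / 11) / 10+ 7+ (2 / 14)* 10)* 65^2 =845* sqrt(6) / 3+ 5253365 / 154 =34802.70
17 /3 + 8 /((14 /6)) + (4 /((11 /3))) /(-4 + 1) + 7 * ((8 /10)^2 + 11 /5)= 28.61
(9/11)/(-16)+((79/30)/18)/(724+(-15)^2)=-1149559/22548240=-0.05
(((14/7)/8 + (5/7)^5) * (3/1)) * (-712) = -15649938/16807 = -931.16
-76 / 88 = -0.86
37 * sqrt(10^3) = 370 * sqrt(10) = 1170.04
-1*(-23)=23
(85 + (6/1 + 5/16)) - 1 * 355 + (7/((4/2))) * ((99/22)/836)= -220427/836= -263.67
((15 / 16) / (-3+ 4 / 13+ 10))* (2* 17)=663 / 152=4.36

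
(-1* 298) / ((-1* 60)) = 149 / 30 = 4.97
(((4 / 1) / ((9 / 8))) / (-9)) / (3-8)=32 / 405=0.08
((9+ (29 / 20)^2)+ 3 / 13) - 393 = -1984667 / 5200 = -381.67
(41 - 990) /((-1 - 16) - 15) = 949 /32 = 29.66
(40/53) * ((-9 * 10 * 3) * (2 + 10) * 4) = -518400/53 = -9781.13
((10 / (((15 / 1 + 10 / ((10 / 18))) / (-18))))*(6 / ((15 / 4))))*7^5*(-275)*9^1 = 363031200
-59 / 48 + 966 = 46309 / 48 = 964.77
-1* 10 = -10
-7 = -7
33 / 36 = 11 / 12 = 0.92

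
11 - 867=-856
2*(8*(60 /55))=192 /11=17.45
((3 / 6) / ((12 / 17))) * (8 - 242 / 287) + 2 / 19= 338609 / 65436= 5.17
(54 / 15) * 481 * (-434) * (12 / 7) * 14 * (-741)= 66824660448 / 5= 13364932089.60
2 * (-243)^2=118098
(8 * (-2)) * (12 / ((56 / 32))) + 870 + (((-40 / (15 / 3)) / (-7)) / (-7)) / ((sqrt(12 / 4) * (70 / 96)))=5322 / 7-128 * sqrt(3) / 1715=760.16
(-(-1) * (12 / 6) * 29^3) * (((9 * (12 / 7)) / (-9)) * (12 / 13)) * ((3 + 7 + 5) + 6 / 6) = -112384512 / 91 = -1234994.64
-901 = -901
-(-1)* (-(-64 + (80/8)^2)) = -36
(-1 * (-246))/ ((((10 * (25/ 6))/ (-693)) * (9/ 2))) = -113652/ 125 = -909.22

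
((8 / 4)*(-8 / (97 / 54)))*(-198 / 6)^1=28512 / 97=293.94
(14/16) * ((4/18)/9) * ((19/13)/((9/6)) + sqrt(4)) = 203/3159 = 0.06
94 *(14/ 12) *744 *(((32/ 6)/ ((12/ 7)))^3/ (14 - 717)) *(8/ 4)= -3582215168/ 512487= -6989.87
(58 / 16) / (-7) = -29 / 56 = -0.52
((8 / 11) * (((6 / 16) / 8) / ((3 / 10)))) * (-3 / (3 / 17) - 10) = -135 / 44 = -3.07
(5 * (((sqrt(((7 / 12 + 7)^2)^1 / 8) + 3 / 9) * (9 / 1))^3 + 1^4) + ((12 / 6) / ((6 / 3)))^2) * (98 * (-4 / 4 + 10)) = 1486987173 / 64 + 46944240525 * sqrt(2) / 1024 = 88067359.76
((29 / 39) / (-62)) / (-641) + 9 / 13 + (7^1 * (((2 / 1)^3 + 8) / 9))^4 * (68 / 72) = 691030731875605 / 30507429654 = 22651.23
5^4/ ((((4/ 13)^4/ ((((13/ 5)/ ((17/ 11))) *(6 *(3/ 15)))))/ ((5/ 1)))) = 1531583625/ 2176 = 703852.77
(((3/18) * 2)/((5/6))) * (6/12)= 1/5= 0.20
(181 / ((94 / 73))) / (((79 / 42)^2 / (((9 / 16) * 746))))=19561014081 / 1173308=16671.68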